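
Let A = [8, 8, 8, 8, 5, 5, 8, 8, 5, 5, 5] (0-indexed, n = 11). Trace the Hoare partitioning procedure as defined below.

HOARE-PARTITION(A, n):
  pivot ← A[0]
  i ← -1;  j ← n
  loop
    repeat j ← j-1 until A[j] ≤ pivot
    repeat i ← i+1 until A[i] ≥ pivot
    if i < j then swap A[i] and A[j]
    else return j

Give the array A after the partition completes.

pivot = A[0] = 8; i = -1, j = 11
j→10 (A[10]=5≤8), i→0 (A[0]=8≥8); i<j, swap → [5, 8, 8, 8, 5, 5, 8, 8, 5, 5, 8]
j→9 (A[9]=5≤8), i→1 (A[1]=8≥8); i<j, swap → [5, 5, 8, 8, 5, 5, 8, 8, 5, 8, 8]
j→8 (A[8]=5≤8), i→2 (A[2]=8≥8); i<j, swap → [5, 5, 5, 8, 5, 5, 8, 8, 8, 8, 8]
j→7 (A[7]=8≤8), i→3 (A[3]=8≥8); i<j, swap → [5, 5, 5, 8, 5, 5, 8, 8, 8, 8, 8]
j→6, i→6; i≥j, return j=6. A = [5, 5, 5, 8, 5, 5, 8, 8, 8, 8, 8]

[5, 5, 5, 8, 5, 5, 8, 8, 8, 8, 8]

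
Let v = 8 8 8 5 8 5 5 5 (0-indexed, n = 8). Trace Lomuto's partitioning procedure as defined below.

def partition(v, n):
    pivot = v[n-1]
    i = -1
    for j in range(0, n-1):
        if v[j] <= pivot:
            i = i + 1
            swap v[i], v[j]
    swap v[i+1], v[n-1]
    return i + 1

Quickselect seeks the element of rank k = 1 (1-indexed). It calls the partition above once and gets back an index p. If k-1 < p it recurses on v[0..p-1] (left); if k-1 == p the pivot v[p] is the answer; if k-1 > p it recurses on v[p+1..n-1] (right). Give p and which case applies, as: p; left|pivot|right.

pivot=5, i=-1
j=0: 8>5, skip
j=1: 8>5, skip
j=2: 8>5, skip
j=3: 5≤5, i=0, swap(0,3) ⇒ 5 8 8 8 8 5 5 5
j=4: 8>5, skip
j=5: 5≤5, i=1, swap(1,5) ⇒ 5 5 8 8 8 8 5 5
j=6: 5≤5, i=2, swap(2,6) ⇒ 5 5 5 8 8 8 8 5
swap(3,7) ⇒ 5 5 5 5 8 8 8 8; return 3
p = 3; k-1 = 0 < 3 ⇒ left

3; left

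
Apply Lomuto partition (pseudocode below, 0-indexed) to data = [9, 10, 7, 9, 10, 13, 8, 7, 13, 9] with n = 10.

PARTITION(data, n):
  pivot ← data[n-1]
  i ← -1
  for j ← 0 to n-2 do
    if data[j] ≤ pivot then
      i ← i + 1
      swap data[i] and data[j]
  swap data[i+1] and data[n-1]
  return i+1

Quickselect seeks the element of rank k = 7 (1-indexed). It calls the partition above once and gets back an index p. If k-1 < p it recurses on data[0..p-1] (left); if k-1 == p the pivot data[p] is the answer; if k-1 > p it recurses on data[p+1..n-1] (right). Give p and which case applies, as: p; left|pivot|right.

5; right

pivot = data[9] = 9; i = -1
j=0: data[0]=9 ≤ 9 → i=0, swap data[0],data[0] (no change) → [9, 10, 7, 9, 10, 13, 8, 7, 13, 9]
j=1: data[1]=10 > 9 → no swap
j=2: data[2]=7 ≤ 9 → i=1, swap data[1],data[2] → [9, 7, 10, 9, 10, 13, 8, 7, 13, 9]
j=3: data[3]=9 ≤ 9 → i=2, swap data[2],data[3] → [9, 7, 9, 10, 10, 13, 8, 7, 13, 9]
j=4: data[4]=10 > 9 → no swap
j=5: data[5]=13 > 9 → no swap
j=6: data[6]=8 ≤ 9 → i=3, swap data[3],data[6] → [9, 7, 9, 8, 10, 13, 10, 7, 13, 9]
j=7: data[7]=7 ≤ 9 → i=4, swap data[4],data[7] → [9, 7, 9, 8, 7, 13, 10, 10, 13, 9]
j=8: data[8]=13 > 9 → no swap
final swap data[5],data[9] → [9, 7, 9, 8, 7, 9, 10, 10, 13, 13]; return 5
p = 5; k-1 = 6 > 5 ⇒ right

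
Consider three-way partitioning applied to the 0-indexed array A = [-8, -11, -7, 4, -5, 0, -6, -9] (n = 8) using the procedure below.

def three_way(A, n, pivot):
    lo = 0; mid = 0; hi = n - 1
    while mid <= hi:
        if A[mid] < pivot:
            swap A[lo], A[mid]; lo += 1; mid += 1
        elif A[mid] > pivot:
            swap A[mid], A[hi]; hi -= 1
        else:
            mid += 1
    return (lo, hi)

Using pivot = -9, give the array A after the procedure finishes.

pivot = -9; lo=0, mid=0, hi=7
A[mid]=-8>-9: swap A[0],A[7]; hi=6 → [-9, -11, -7, 4, -5, 0, -6, -8]
A[mid]=-9=-9: mid=1
A[mid]=-11<-9: swap A[0],A[1]; lo=1,mid=2 → [-11, -9, -7, 4, -5, 0, -6, -8]
A[mid]=-7>-9: swap A[2],A[6]; hi=5 → [-11, -9, -6, 4, -5, 0, -7, -8]
A[mid]=-6>-9: swap A[2],A[5]; hi=4 → [-11, -9, 0, 4, -5, -6, -7, -8]
A[mid]=0>-9: swap A[2],A[4]; hi=3 → [-11, -9, -5, 4, 0, -6, -7, -8]
A[mid]=-5>-9: swap A[2],A[3]; hi=2 → [-11, -9, 4, -5, 0, -6, -7, -8]
A[mid]=4>-9: swap A[2],A[2]; hi=1 → [-11, -9, 4, -5, 0, -6, -7, -8]
end: lo=1, hi=1; A = [-11, -9, 4, -5, 0, -6, -7, -8]

[-11, -9, 4, -5, 0, -6, -7, -8]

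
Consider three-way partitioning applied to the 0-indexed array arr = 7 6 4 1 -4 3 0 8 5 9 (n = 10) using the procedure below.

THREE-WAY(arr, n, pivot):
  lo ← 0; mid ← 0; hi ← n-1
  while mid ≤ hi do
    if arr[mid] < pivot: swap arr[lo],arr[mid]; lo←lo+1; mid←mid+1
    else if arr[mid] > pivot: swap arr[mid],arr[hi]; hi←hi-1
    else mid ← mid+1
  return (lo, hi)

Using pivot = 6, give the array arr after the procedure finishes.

lo=0 mid=0 hi=9
7>6: swap(0,9), hi=8 ⇒ 9 6 4 1 -4 3 0 8 5 7
9>6: swap(0,8), hi=7 ⇒ 5 6 4 1 -4 3 0 8 9 7
5<6: swap(0,0), lo=1 mid=1 ⇒ 5 6 4 1 -4 3 0 8 9 7
6=6: mid=2
4<6: swap(1,2), lo=2 mid=3 ⇒ 5 4 6 1 -4 3 0 8 9 7
1<6: swap(2,3), lo=3 mid=4 ⇒ 5 4 1 6 -4 3 0 8 9 7
-4<6: swap(3,4), lo=4 mid=5 ⇒ 5 4 1 -4 6 3 0 8 9 7
3<6: swap(4,5), lo=5 mid=6 ⇒ 5 4 1 -4 3 6 0 8 9 7
0<6: swap(5,6), lo=6 mid=7 ⇒ 5 4 1 -4 3 0 6 8 9 7
8>6: swap(7,7), hi=6 ⇒ 5 4 1 -4 3 0 6 8 9 7
done. lo=6 hi=6; arr=5 4 1 -4 3 0 6 8 9 7

5 4 1 -4 3 0 6 8 9 7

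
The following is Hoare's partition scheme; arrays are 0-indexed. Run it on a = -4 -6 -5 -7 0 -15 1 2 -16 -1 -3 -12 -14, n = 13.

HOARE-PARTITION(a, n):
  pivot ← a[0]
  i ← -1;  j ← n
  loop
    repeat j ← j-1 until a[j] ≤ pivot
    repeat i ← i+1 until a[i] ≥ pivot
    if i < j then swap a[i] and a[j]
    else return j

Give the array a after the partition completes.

pivot = a[0] = -4; i = -1, j = 13
j→12 (a[12]=-14≤-4), i→0 (a[0]=-4≥-4); i<j, swap → -14 -6 -5 -7 0 -15 1 2 -16 -1 -3 -12 -4
j→11 (a[11]=-12≤-4), i→4 (a[4]=0≥-4); i<j, swap → -14 -6 -5 -7 -12 -15 1 2 -16 -1 -3 0 -4
j→8 (a[8]=-16≤-4), i→6 (a[6]=1≥-4); i<j, swap → -14 -6 -5 -7 -12 -15 -16 2 1 -1 -3 0 -4
j→6, i→7; i≥j, return j=6. a = -14 -6 -5 -7 -12 -15 -16 2 1 -1 -3 0 -4

-14 -6 -5 -7 -12 -15 -16 2 1 -1 -3 0 -4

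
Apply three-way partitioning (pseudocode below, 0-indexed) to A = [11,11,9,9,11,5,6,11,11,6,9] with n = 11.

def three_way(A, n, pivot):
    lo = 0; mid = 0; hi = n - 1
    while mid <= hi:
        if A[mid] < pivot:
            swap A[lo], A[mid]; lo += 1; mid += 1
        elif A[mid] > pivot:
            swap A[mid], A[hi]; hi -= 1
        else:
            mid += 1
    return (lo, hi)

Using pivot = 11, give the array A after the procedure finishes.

pivot = 11; lo=0, mid=0, hi=10
A[mid]=11=11: mid=1
A[mid]=11=11: mid=2
A[mid]=9<11: swap A[0],A[2]; lo=1,mid=3 → [9,11,11,9,11,5,6,11,11,6,9]
A[mid]=9<11: swap A[1],A[3]; lo=2,mid=4 → [9,9,11,11,11,5,6,11,11,6,9]
A[mid]=11=11: mid=5
A[mid]=5<11: swap A[2],A[5]; lo=3,mid=6 → [9,9,5,11,11,11,6,11,11,6,9]
A[mid]=6<11: swap A[3],A[6]; lo=4,mid=7 → [9,9,5,6,11,11,11,11,11,6,9]
A[mid]=11=11: mid=8
A[mid]=11=11: mid=9
A[mid]=6<11: swap A[4],A[9]; lo=5,mid=10 → [9,9,5,6,6,11,11,11,11,11,9]
A[mid]=9<11: swap A[5],A[10]; lo=6,mid=11 → [9,9,5,6,6,9,11,11,11,11,11]
end: lo=6, hi=10; A = [9,9,5,6,6,9,11,11,11,11,11]

[9,9,5,6,6,9,11,11,11,11,11]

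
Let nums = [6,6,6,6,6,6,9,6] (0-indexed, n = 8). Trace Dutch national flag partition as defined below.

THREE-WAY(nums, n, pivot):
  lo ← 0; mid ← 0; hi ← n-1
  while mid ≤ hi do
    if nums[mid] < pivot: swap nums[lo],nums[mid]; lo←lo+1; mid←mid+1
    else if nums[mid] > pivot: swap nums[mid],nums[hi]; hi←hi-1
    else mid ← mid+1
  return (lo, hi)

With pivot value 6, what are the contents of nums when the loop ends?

[6,6,6,6,6,6,6,9]

pivot = 6; lo=0, mid=0, hi=7
nums[mid]=6=6: mid=1
nums[mid]=6=6: mid=2
nums[mid]=6=6: mid=3
nums[mid]=6=6: mid=4
nums[mid]=6=6: mid=5
nums[mid]=6=6: mid=6
nums[mid]=9>6: swap nums[6],nums[7]; hi=6 → [6,6,6,6,6,6,6,9]
nums[mid]=6=6: mid=7
end: lo=0, hi=6; nums = [6,6,6,6,6,6,6,9]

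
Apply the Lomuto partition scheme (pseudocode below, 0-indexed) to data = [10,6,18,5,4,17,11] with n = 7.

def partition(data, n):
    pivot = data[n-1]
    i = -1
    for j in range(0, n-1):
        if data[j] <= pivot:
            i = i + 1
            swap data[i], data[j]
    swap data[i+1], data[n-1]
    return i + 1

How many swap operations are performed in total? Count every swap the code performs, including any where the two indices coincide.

5

pivot = data[6] = 11; i = -1
j=0: data[0]=10 ≤ 11 → i=0, swap data[0],data[0] (no change) → [10,6,18,5,4,17,11]
j=1: data[1]=6 ≤ 11 → i=1, swap data[1],data[1] (no change) → [10,6,18,5,4,17,11]
j=2: data[2]=18 > 11 → no swap
j=3: data[3]=5 ≤ 11 → i=2, swap data[2],data[3] → [10,6,5,18,4,17,11]
j=4: data[4]=4 ≤ 11 → i=3, swap data[3],data[4] → [10,6,5,4,18,17,11]
j=5: data[5]=17 > 11 → no swap
final swap data[4],data[6] → [10,6,5,4,11,17,18]; return 4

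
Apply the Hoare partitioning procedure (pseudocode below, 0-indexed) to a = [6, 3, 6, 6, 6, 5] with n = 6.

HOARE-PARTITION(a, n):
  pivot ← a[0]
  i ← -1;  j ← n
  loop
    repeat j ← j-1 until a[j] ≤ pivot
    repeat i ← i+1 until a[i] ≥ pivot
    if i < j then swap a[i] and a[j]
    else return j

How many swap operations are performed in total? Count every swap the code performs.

pivot=6
j stops at 5 (5), i stops at 0 (6); swap ⇒ [5, 3, 6, 6, 6, 6]
j stops at 4 (6), i stops at 2 (6); swap ⇒ [5, 3, 6, 6, 6, 6]
j stops at 3, i stops at 3; i≥j ⇒ return 3. a=[5, 3, 6, 6, 6, 6]

2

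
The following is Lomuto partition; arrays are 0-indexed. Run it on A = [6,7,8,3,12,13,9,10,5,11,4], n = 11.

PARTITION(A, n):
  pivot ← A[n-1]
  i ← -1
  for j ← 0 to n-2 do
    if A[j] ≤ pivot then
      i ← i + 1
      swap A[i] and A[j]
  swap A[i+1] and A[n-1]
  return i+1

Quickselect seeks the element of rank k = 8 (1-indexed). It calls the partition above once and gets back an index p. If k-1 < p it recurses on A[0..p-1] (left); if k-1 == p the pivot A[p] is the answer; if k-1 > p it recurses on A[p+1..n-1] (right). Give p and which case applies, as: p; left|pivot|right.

pivot=4, i=-1
j=0: 6>4, skip
j=1: 7>4, skip
j=2: 8>4, skip
j=3: 3≤4, i=0, swap(0,3) ⇒ [3,7,8,6,12,13,9,10,5,11,4]
j=4: 12>4, skip
j=5: 13>4, skip
j=6: 9>4, skip
j=7: 10>4, skip
j=8: 5>4, skip
j=9: 11>4, skip
swap(1,10) ⇒ [3,4,8,6,12,13,9,10,5,11,7]; return 1
p = 1; k-1 = 7 > 1 ⇒ right

1; right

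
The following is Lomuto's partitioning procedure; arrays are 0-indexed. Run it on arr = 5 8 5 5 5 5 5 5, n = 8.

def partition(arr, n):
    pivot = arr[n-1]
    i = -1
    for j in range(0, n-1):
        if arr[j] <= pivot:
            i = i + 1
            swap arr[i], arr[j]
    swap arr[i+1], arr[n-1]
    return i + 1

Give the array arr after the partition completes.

5 5 5 5 5 5 5 8

pivot = arr[7] = 5; i = -1
j=0: arr[0]=5 ≤ 5 → i=0, swap arr[0],arr[0] (no change) → 5 8 5 5 5 5 5 5
j=1: arr[1]=8 > 5 → no swap
j=2: arr[2]=5 ≤ 5 → i=1, swap arr[1],arr[2] → 5 5 8 5 5 5 5 5
j=3: arr[3]=5 ≤ 5 → i=2, swap arr[2],arr[3] → 5 5 5 8 5 5 5 5
j=4: arr[4]=5 ≤ 5 → i=3, swap arr[3],arr[4] → 5 5 5 5 8 5 5 5
j=5: arr[5]=5 ≤ 5 → i=4, swap arr[4],arr[5] → 5 5 5 5 5 8 5 5
j=6: arr[6]=5 ≤ 5 → i=5, swap arr[5],arr[6] → 5 5 5 5 5 5 8 5
final swap arr[6],arr[7] → 5 5 5 5 5 5 5 8; return 6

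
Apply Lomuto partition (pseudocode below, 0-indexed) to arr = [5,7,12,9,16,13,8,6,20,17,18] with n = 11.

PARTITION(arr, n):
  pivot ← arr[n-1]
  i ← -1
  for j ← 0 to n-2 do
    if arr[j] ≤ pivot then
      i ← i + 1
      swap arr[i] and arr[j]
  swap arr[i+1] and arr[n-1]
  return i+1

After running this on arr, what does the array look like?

[5,7,12,9,16,13,8,6,17,18,20]

pivot = arr[10] = 18; i = -1
j=0: arr[0]=5 ≤ 18 → i=0, swap arr[0],arr[0] (no change) → [5,7,12,9,16,13,8,6,20,17,18]
j=1: arr[1]=7 ≤ 18 → i=1, swap arr[1],arr[1] (no change) → [5,7,12,9,16,13,8,6,20,17,18]
j=2: arr[2]=12 ≤ 18 → i=2, swap arr[2],arr[2] (no change) → [5,7,12,9,16,13,8,6,20,17,18]
j=3: arr[3]=9 ≤ 18 → i=3, swap arr[3],arr[3] (no change) → [5,7,12,9,16,13,8,6,20,17,18]
j=4: arr[4]=16 ≤ 18 → i=4, swap arr[4],arr[4] (no change) → [5,7,12,9,16,13,8,6,20,17,18]
j=5: arr[5]=13 ≤ 18 → i=5, swap arr[5],arr[5] (no change) → [5,7,12,9,16,13,8,6,20,17,18]
j=6: arr[6]=8 ≤ 18 → i=6, swap arr[6],arr[6] (no change) → [5,7,12,9,16,13,8,6,20,17,18]
j=7: arr[7]=6 ≤ 18 → i=7, swap arr[7],arr[7] (no change) → [5,7,12,9,16,13,8,6,20,17,18]
j=8: arr[8]=20 > 18 → no swap
j=9: arr[9]=17 ≤ 18 → i=8, swap arr[8],arr[9] → [5,7,12,9,16,13,8,6,17,20,18]
final swap arr[9],arr[10] → [5,7,12,9,16,13,8,6,17,18,20]; return 9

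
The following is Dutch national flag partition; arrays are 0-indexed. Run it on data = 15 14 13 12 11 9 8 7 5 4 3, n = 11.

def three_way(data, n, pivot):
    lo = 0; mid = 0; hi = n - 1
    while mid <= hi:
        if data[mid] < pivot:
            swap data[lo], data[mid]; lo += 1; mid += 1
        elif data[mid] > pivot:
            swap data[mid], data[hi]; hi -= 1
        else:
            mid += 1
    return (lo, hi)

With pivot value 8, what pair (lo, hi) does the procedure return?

(4, 4)

pivot = 8; lo=0, mid=0, hi=10
data[mid]=15>8: swap data[0],data[10]; hi=9 → 3 14 13 12 11 9 8 7 5 4 15
data[mid]=3<8: swap data[0],data[0]; lo=1,mid=1 → 3 14 13 12 11 9 8 7 5 4 15
data[mid]=14>8: swap data[1],data[9]; hi=8 → 3 4 13 12 11 9 8 7 5 14 15
data[mid]=4<8: swap data[1],data[1]; lo=2,mid=2 → 3 4 13 12 11 9 8 7 5 14 15
data[mid]=13>8: swap data[2],data[8]; hi=7 → 3 4 5 12 11 9 8 7 13 14 15
data[mid]=5<8: swap data[2],data[2]; lo=3,mid=3 → 3 4 5 12 11 9 8 7 13 14 15
data[mid]=12>8: swap data[3],data[7]; hi=6 → 3 4 5 7 11 9 8 12 13 14 15
data[mid]=7<8: swap data[3],data[3]; lo=4,mid=4 → 3 4 5 7 11 9 8 12 13 14 15
data[mid]=11>8: swap data[4],data[6]; hi=5 → 3 4 5 7 8 9 11 12 13 14 15
data[mid]=8=8: mid=5
data[mid]=9>8: swap data[5],data[5]; hi=4 → 3 4 5 7 8 9 11 12 13 14 15
end: lo=4, hi=4; data = 3 4 5 7 8 9 11 12 13 14 15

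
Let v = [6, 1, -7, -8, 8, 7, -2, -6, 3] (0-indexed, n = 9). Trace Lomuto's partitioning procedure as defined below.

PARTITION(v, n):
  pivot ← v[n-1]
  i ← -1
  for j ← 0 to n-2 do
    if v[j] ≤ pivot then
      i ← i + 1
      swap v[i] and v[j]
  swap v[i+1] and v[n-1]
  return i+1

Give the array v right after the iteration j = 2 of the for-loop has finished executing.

pivot=3, i=-1
j=0: 6>3, skip
j=1: 1≤3, i=0, swap(0,1) ⇒ [1, 6, -7, -8, 8, 7, -2, -6, 3]
j=2: -7≤3, i=1, swap(1,2) ⇒ [1, -7, 6, -8, 8, 7, -2, -6, 3]
(after j=2) v = [1, -7, 6, -8, 8, 7, -2, -6, 3]

[1, -7, 6, -8, 8, 7, -2, -6, 3]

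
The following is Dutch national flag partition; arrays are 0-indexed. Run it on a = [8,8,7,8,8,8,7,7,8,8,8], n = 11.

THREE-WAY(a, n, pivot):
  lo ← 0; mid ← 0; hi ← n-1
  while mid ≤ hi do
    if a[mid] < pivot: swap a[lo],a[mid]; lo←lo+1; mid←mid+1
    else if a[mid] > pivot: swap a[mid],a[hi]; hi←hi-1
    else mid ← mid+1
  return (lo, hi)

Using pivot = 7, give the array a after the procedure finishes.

[7,7,7,8,8,8,8,8,8,8,8]

pivot = 7; lo=0, mid=0, hi=10
a[mid]=8>7: swap a[0],a[10]; hi=9 → [8,8,7,8,8,8,7,7,8,8,8]
a[mid]=8>7: swap a[0],a[9]; hi=8 → [8,8,7,8,8,8,7,7,8,8,8]
a[mid]=8>7: swap a[0],a[8]; hi=7 → [8,8,7,8,8,8,7,7,8,8,8]
a[mid]=8>7: swap a[0],a[7]; hi=6 → [7,8,7,8,8,8,7,8,8,8,8]
a[mid]=7=7: mid=1
a[mid]=8>7: swap a[1],a[6]; hi=5 → [7,7,7,8,8,8,8,8,8,8,8]
a[mid]=7=7: mid=2
a[mid]=7=7: mid=3
a[mid]=8>7: swap a[3],a[5]; hi=4 → [7,7,7,8,8,8,8,8,8,8,8]
a[mid]=8>7: swap a[3],a[4]; hi=3 → [7,7,7,8,8,8,8,8,8,8,8]
a[mid]=8>7: swap a[3],a[3]; hi=2 → [7,7,7,8,8,8,8,8,8,8,8]
end: lo=0, hi=2; a = [7,7,7,8,8,8,8,8,8,8,8]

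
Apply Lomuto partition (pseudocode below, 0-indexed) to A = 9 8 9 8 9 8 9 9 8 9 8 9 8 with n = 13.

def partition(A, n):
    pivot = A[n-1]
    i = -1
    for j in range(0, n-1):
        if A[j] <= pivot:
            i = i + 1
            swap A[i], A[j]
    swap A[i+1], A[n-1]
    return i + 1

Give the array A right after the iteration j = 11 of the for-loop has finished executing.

pivot = A[12] = 8; i = -1
j=0: A[0]=9 > 8 → no swap
j=1: A[1]=8 ≤ 8 → i=0, swap A[0],A[1] → 8 9 9 8 9 8 9 9 8 9 8 9 8
j=2: A[2]=9 > 8 → no swap
j=3: A[3]=8 ≤ 8 → i=1, swap A[1],A[3] → 8 8 9 9 9 8 9 9 8 9 8 9 8
j=4: A[4]=9 > 8 → no swap
j=5: A[5]=8 ≤ 8 → i=2, swap A[2],A[5] → 8 8 8 9 9 9 9 9 8 9 8 9 8
j=6: A[6]=9 > 8 → no swap
j=7: A[7]=9 > 8 → no swap
j=8: A[8]=8 ≤ 8 → i=3, swap A[3],A[8] → 8 8 8 8 9 9 9 9 9 9 8 9 8
j=9: A[9]=9 > 8 → no swap
j=10: A[10]=8 ≤ 8 → i=4, swap A[4],A[10] → 8 8 8 8 8 9 9 9 9 9 9 9 8
j=11: A[11]=9 > 8 → no swap
(after j=11) A = 8 8 8 8 8 9 9 9 9 9 9 9 8

8 8 8 8 8 9 9 9 9 9 9 9 8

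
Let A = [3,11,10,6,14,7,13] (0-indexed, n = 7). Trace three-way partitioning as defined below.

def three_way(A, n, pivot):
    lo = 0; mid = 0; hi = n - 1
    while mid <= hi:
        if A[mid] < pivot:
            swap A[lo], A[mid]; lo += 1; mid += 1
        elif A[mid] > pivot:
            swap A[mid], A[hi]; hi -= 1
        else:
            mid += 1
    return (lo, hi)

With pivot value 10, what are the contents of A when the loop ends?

[3,7,6,10,14,13,11]

lo=0 mid=0 hi=6
3<10: swap(0,0), lo=1 mid=1 ⇒ [3,11,10,6,14,7,13]
11>10: swap(1,6), hi=5 ⇒ [3,13,10,6,14,7,11]
13>10: swap(1,5), hi=4 ⇒ [3,7,10,6,14,13,11]
7<10: swap(1,1), lo=2 mid=2 ⇒ [3,7,10,6,14,13,11]
10=10: mid=3
6<10: swap(2,3), lo=3 mid=4 ⇒ [3,7,6,10,14,13,11]
14>10: swap(4,4), hi=3 ⇒ [3,7,6,10,14,13,11]
done. lo=3 hi=3; A=[3,7,6,10,14,13,11]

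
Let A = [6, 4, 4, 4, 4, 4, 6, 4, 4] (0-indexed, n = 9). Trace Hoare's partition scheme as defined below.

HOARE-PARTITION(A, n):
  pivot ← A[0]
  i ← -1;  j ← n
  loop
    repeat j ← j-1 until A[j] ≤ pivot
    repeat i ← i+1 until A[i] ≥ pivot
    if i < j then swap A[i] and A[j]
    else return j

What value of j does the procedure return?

pivot = A[0] = 6; i = -1, j = 9
j→8 (A[8]=4≤6), i→0 (A[0]=6≥6); i<j, swap → [4, 4, 4, 4, 4, 4, 6, 4, 6]
j→7 (A[7]=4≤6), i→6 (A[6]=6≥6); i<j, swap → [4, 4, 4, 4, 4, 4, 4, 6, 6]
j→6, i→7; i≥j, return j=6. A = [4, 4, 4, 4, 4, 4, 4, 6, 6]

6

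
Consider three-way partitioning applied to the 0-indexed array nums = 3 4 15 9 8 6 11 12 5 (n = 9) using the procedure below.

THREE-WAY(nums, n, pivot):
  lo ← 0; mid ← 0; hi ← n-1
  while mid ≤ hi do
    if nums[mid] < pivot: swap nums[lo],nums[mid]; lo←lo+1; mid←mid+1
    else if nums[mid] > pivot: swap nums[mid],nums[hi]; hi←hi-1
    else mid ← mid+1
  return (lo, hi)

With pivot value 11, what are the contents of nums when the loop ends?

lo=0 mid=0 hi=8
3<11: swap(0,0), lo=1 mid=1 ⇒ 3 4 15 9 8 6 11 12 5
4<11: swap(1,1), lo=2 mid=2 ⇒ 3 4 15 9 8 6 11 12 5
15>11: swap(2,8), hi=7 ⇒ 3 4 5 9 8 6 11 12 15
5<11: swap(2,2), lo=3 mid=3 ⇒ 3 4 5 9 8 6 11 12 15
9<11: swap(3,3), lo=4 mid=4 ⇒ 3 4 5 9 8 6 11 12 15
8<11: swap(4,4), lo=5 mid=5 ⇒ 3 4 5 9 8 6 11 12 15
6<11: swap(5,5), lo=6 mid=6 ⇒ 3 4 5 9 8 6 11 12 15
11=11: mid=7
12>11: swap(7,7), hi=6 ⇒ 3 4 5 9 8 6 11 12 15
done. lo=6 hi=6; nums=3 4 5 9 8 6 11 12 15

3 4 5 9 8 6 11 12 15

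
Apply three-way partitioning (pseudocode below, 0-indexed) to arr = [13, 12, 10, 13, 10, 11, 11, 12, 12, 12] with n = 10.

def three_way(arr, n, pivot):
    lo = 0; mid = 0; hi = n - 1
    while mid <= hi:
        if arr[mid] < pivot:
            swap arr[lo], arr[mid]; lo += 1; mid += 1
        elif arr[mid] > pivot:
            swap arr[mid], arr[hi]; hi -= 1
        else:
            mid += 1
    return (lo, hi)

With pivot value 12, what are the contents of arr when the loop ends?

[10, 10, 11, 11, 12, 12, 12, 12, 13, 13]

pivot = 12; lo=0, mid=0, hi=9
arr[mid]=13>12: swap arr[0],arr[9]; hi=8 → [12, 12, 10, 13, 10, 11, 11, 12, 12, 13]
arr[mid]=12=12: mid=1
arr[mid]=12=12: mid=2
arr[mid]=10<12: swap arr[0],arr[2]; lo=1,mid=3 → [10, 12, 12, 13, 10, 11, 11, 12, 12, 13]
arr[mid]=13>12: swap arr[3],arr[8]; hi=7 → [10, 12, 12, 12, 10, 11, 11, 12, 13, 13]
arr[mid]=12=12: mid=4
arr[mid]=10<12: swap arr[1],arr[4]; lo=2,mid=5 → [10, 10, 12, 12, 12, 11, 11, 12, 13, 13]
arr[mid]=11<12: swap arr[2],arr[5]; lo=3,mid=6 → [10, 10, 11, 12, 12, 12, 11, 12, 13, 13]
arr[mid]=11<12: swap arr[3],arr[6]; lo=4,mid=7 → [10, 10, 11, 11, 12, 12, 12, 12, 13, 13]
arr[mid]=12=12: mid=8
end: lo=4, hi=7; arr = [10, 10, 11, 11, 12, 12, 12, 12, 13, 13]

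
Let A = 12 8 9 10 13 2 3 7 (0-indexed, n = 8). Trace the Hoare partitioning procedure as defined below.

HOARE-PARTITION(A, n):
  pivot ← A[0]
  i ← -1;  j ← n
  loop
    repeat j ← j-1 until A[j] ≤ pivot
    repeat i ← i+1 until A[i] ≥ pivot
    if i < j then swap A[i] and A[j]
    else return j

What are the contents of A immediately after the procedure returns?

pivot=12
j stops at 7 (7), i stops at 0 (12); swap ⇒ 7 8 9 10 13 2 3 12
j stops at 6 (3), i stops at 4 (13); swap ⇒ 7 8 9 10 3 2 13 12
j stops at 5, i stops at 6; i≥j ⇒ return 5. A=7 8 9 10 3 2 13 12

7 8 9 10 3 2 13 12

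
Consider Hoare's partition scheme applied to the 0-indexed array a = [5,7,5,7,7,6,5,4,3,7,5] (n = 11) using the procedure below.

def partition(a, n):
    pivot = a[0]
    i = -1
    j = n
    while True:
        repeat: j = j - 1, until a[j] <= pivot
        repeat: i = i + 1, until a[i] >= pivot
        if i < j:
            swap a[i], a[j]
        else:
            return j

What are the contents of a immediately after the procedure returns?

pivot=5
j stops at 10 (5), i stops at 0 (5); swap ⇒ [5,7,5,7,7,6,5,4,3,7,5]
j stops at 8 (3), i stops at 1 (7); swap ⇒ [5,3,5,7,7,6,5,4,7,7,5]
j stops at 7 (4), i stops at 2 (5); swap ⇒ [5,3,4,7,7,6,5,5,7,7,5]
j stops at 6 (5), i stops at 3 (7); swap ⇒ [5,3,4,5,7,6,7,5,7,7,5]
j stops at 3, i stops at 4; i≥j ⇒ return 3. a=[5,3,4,5,7,6,7,5,7,7,5]

[5,3,4,5,7,6,7,5,7,7,5]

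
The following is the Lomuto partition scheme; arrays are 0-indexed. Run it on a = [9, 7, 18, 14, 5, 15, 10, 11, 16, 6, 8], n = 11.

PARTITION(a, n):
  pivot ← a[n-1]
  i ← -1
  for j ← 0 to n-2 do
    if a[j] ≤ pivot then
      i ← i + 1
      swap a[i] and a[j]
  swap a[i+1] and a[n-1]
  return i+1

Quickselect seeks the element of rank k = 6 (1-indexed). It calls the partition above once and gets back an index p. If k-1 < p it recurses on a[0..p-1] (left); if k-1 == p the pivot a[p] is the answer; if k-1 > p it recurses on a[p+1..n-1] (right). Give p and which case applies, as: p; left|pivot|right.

3; right

pivot=8, i=-1
j=0: 9>8, skip
j=1: 7≤8, i=0, swap(0,1) ⇒ [7, 9, 18, 14, 5, 15, 10, 11, 16, 6, 8]
j=2: 18>8, skip
j=3: 14>8, skip
j=4: 5≤8, i=1, swap(1,4) ⇒ [7, 5, 18, 14, 9, 15, 10, 11, 16, 6, 8]
j=5: 15>8, skip
j=6: 10>8, skip
j=7: 11>8, skip
j=8: 16>8, skip
j=9: 6≤8, i=2, swap(2,9) ⇒ [7, 5, 6, 14, 9, 15, 10, 11, 16, 18, 8]
swap(3,10) ⇒ [7, 5, 6, 8, 9, 15, 10, 11, 16, 18, 14]; return 3
p = 3; k-1 = 5 > 3 ⇒ right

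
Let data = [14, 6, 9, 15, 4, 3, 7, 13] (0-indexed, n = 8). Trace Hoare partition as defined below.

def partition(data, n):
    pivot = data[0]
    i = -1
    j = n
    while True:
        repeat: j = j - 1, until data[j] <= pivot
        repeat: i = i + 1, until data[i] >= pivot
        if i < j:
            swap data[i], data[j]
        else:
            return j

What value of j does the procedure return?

5

pivot=14
j stops at 7 (13), i stops at 0 (14); swap ⇒ [13, 6, 9, 15, 4, 3, 7, 14]
j stops at 6 (7), i stops at 3 (15); swap ⇒ [13, 6, 9, 7, 4, 3, 15, 14]
j stops at 5, i stops at 6; i≥j ⇒ return 5. data=[13, 6, 9, 7, 4, 3, 15, 14]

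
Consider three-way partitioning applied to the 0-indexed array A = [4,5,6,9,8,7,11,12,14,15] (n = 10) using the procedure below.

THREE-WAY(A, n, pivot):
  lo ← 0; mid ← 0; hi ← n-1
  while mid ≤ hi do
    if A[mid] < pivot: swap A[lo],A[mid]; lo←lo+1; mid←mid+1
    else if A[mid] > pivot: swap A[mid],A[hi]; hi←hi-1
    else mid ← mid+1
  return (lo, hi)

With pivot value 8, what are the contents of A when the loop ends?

pivot = 8; lo=0, mid=0, hi=9
A[mid]=4<8: swap A[0],A[0]; lo=1,mid=1 → [4,5,6,9,8,7,11,12,14,15]
A[mid]=5<8: swap A[1],A[1]; lo=2,mid=2 → [4,5,6,9,8,7,11,12,14,15]
A[mid]=6<8: swap A[2],A[2]; lo=3,mid=3 → [4,5,6,9,8,7,11,12,14,15]
A[mid]=9>8: swap A[3],A[9]; hi=8 → [4,5,6,15,8,7,11,12,14,9]
A[mid]=15>8: swap A[3],A[8]; hi=7 → [4,5,6,14,8,7,11,12,15,9]
A[mid]=14>8: swap A[3],A[7]; hi=6 → [4,5,6,12,8,7,11,14,15,9]
A[mid]=12>8: swap A[3],A[6]; hi=5 → [4,5,6,11,8,7,12,14,15,9]
A[mid]=11>8: swap A[3],A[5]; hi=4 → [4,5,6,7,8,11,12,14,15,9]
A[mid]=7<8: swap A[3],A[3]; lo=4,mid=4 → [4,5,6,7,8,11,12,14,15,9]
A[mid]=8=8: mid=5
end: lo=4, hi=4; A = [4,5,6,7,8,11,12,14,15,9]

[4,5,6,7,8,11,12,14,15,9]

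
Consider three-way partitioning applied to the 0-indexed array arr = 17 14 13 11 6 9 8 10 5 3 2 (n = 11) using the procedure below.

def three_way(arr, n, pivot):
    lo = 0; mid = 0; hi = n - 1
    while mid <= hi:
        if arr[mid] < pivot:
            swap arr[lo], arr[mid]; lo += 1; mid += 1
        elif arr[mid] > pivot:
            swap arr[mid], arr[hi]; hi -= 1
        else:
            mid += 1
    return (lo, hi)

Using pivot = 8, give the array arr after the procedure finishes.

2 3 5 6 8 9 10 11 13 14 17

lo=0 mid=0 hi=10
17>8: swap(0,10), hi=9 ⇒ 2 14 13 11 6 9 8 10 5 3 17
2<8: swap(0,0), lo=1 mid=1 ⇒ 2 14 13 11 6 9 8 10 5 3 17
14>8: swap(1,9), hi=8 ⇒ 2 3 13 11 6 9 8 10 5 14 17
3<8: swap(1,1), lo=2 mid=2 ⇒ 2 3 13 11 6 9 8 10 5 14 17
13>8: swap(2,8), hi=7 ⇒ 2 3 5 11 6 9 8 10 13 14 17
5<8: swap(2,2), lo=3 mid=3 ⇒ 2 3 5 11 6 9 8 10 13 14 17
11>8: swap(3,7), hi=6 ⇒ 2 3 5 10 6 9 8 11 13 14 17
10>8: swap(3,6), hi=5 ⇒ 2 3 5 8 6 9 10 11 13 14 17
8=8: mid=4
6<8: swap(3,4), lo=4 mid=5 ⇒ 2 3 5 6 8 9 10 11 13 14 17
9>8: swap(5,5), hi=4 ⇒ 2 3 5 6 8 9 10 11 13 14 17
done. lo=4 hi=4; arr=2 3 5 6 8 9 10 11 13 14 17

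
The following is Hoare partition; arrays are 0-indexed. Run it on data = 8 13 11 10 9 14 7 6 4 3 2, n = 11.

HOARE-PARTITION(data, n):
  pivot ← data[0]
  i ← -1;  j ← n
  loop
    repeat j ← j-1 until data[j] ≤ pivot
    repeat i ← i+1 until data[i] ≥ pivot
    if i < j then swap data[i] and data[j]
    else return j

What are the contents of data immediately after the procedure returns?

2 3 4 6 7 14 9 10 11 13 8

pivot = data[0] = 8; i = -1, j = 11
j→10 (data[10]=2≤8), i→0 (data[0]=8≥8); i<j, swap → 2 13 11 10 9 14 7 6 4 3 8
j→9 (data[9]=3≤8), i→1 (data[1]=13≥8); i<j, swap → 2 3 11 10 9 14 7 6 4 13 8
j→8 (data[8]=4≤8), i→2 (data[2]=11≥8); i<j, swap → 2 3 4 10 9 14 7 6 11 13 8
j→7 (data[7]=6≤8), i→3 (data[3]=10≥8); i<j, swap → 2 3 4 6 9 14 7 10 11 13 8
j→6 (data[6]=7≤8), i→4 (data[4]=9≥8); i<j, swap → 2 3 4 6 7 14 9 10 11 13 8
j→4, i→5; i≥j, return j=4. data = 2 3 4 6 7 14 9 10 11 13 8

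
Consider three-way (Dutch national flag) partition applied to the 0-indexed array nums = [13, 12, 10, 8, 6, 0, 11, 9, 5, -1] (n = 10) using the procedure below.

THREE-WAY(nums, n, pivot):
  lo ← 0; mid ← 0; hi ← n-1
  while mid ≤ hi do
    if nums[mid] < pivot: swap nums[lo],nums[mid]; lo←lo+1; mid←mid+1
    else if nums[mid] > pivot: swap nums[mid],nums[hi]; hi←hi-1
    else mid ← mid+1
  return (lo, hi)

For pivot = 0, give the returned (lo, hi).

(1, 1)

pivot = 0; lo=0, mid=0, hi=9
nums[mid]=13>0: swap nums[0],nums[9]; hi=8 → [-1, 12, 10, 8, 6, 0, 11, 9, 5, 13]
nums[mid]=-1<0: swap nums[0],nums[0]; lo=1,mid=1 → [-1, 12, 10, 8, 6, 0, 11, 9, 5, 13]
nums[mid]=12>0: swap nums[1],nums[8]; hi=7 → [-1, 5, 10, 8, 6, 0, 11, 9, 12, 13]
nums[mid]=5>0: swap nums[1],nums[7]; hi=6 → [-1, 9, 10, 8, 6, 0, 11, 5, 12, 13]
nums[mid]=9>0: swap nums[1],nums[6]; hi=5 → [-1, 11, 10, 8, 6, 0, 9, 5, 12, 13]
nums[mid]=11>0: swap nums[1],nums[5]; hi=4 → [-1, 0, 10, 8, 6, 11, 9, 5, 12, 13]
nums[mid]=0=0: mid=2
nums[mid]=10>0: swap nums[2],nums[4]; hi=3 → [-1, 0, 6, 8, 10, 11, 9, 5, 12, 13]
nums[mid]=6>0: swap nums[2],nums[3]; hi=2 → [-1, 0, 8, 6, 10, 11, 9, 5, 12, 13]
nums[mid]=8>0: swap nums[2],nums[2]; hi=1 → [-1, 0, 8, 6, 10, 11, 9, 5, 12, 13]
end: lo=1, hi=1; nums = [-1, 0, 8, 6, 10, 11, 9, 5, 12, 13]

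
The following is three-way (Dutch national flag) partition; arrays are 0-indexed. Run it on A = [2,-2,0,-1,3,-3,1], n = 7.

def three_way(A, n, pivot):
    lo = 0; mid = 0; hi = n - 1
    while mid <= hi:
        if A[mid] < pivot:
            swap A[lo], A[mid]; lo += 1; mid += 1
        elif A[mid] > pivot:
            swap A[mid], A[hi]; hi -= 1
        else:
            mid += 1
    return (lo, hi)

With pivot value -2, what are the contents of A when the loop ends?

[-3,-2,-1,3,0,1,2]

pivot = -2; lo=0, mid=0, hi=6
A[mid]=2>-2: swap A[0],A[6]; hi=5 → [1,-2,0,-1,3,-3,2]
A[mid]=1>-2: swap A[0],A[5]; hi=4 → [-3,-2,0,-1,3,1,2]
A[mid]=-3<-2: swap A[0],A[0]; lo=1,mid=1 → [-3,-2,0,-1,3,1,2]
A[mid]=-2=-2: mid=2
A[mid]=0>-2: swap A[2],A[4]; hi=3 → [-3,-2,3,-1,0,1,2]
A[mid]=3>-2: swap A[2],A[3]; hi=2 → [-3,-2,-1,3,0,1,2]
A[mid]=-1>-2: swap A[2],A[2]; hi=1 → [-3,-2,-1,3,0,1,2]
end: lo=1, hi=1; A = [-3,-2,-1,3,0,1,2]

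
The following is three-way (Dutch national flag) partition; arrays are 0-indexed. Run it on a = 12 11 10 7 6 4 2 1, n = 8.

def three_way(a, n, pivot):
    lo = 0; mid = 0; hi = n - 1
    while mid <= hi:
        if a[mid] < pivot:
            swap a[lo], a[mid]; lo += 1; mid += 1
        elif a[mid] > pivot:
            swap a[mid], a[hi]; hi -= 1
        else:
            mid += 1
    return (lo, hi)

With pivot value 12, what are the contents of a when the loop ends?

11 10 7 6 4 2 1 12

lo=0 mid=0 hi=7
12=12: mid=1
11<12: swap(0,1), lo=1 mid=2 ⇒ 11 12 10 7 6 4 2 1
10<12: swap(1,2), lo=2 mid=3 ⇒ 11 10 12 7 6 4 2 1
7<12: swap(2,3), lo=3 mid=4 ⇒ 11 10 7 12 6 4 2 1
6<12: swap(3,4), lo=4 mid=5 ⇒ 11 10 7 6 12 4 2 1
4<12: swap(4,5), lo=5 mid=6 ⇒ 11 10 7 6 4 12 2 1
2<12: swap(5,6), lo=6 mid=7 ⇒ 11 10 7 6 4 2 12 1
1<12: swap(6,7), lo=7 mid=8 ⇒ 11 10 7 6 4 2 1 12
done. lo=7 hi=7; a=11 10 7 6 4 2 1 12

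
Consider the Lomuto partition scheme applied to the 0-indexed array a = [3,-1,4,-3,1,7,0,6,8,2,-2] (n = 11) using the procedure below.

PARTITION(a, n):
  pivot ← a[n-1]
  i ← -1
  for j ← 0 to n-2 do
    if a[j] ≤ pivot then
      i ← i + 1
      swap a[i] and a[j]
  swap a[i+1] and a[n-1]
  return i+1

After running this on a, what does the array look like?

[-3,-2,4,3,1,7,0,6,8,2,-1]

pivot = a[10] = -2; i = -1
j=0: a[0]=3 > -2 → no swap
j=1: a[1]=-1 > -2 → no swap
j=2: a[2]=4 > -2 → no swap
j=3: a[3]=-3 ≤ -2 → i=0, swap a[0],a[3] → [-3,-1,4,3,1,7,0,6,8,2,-2]
j=4: a[4]=1 > -2 → no swap
j=5: a[5]=7 > -2 → no swap
j=6: a[6]=0 > -2 → no swap
j=7: a[7]=6 > -2 → no swap
j=8: a[8]=8 > -2 → no swap
j=9: a[9]=2 > -2 → no swap
final swap a[1],a[10] → [-3,-2,4,3,1,7,0,6,8,2,-1]; return 1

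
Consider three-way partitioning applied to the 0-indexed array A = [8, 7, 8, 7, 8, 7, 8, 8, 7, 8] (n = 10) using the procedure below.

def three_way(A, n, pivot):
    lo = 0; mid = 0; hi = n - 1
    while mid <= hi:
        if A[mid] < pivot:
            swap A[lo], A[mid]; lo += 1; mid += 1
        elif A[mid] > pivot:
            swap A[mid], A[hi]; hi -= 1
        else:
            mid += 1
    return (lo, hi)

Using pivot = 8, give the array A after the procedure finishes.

[7, 7, 7, 7, 8, 8, 8, 8, 8, 8]

pivot = 8; lo=0, mid=0, hi=9
A[mid]=8=8: mid=1
A[mid]=7<8: swap A[0],A[1]; lo=1,mid=2 → [7, 8, 8, 7, 8, 7, 8, 8, 7, 8]
A[mid]=8=8: mid=3
A[mid]=7<8: swap A[1],A[3]; lo=2,mid=4 → [7, 7, 8, 8, 8, 7, 8, 8, 7, 8]
A[mid]=8=8: mid=5
A[mid]=7<8: swap A[2],A[5]; lo=3,mid=6 → [7, 7, 7, 8, 8, 8, 8, 8, 7, 8]
A[mid]=8=8: mid=7
A[mid]=8=8: mid=8
A[mid]=7<8: swap A[3],A[8]; lo=4,mid=9 → [7, 7, 7, 7, 8, 8, 8, 8, 8, 8]
A[mid]=8=8: mid=10
end: lo=4, hi=9; A = [7, 7, 7, 7, 8, 8, 8, 8, 8, 8]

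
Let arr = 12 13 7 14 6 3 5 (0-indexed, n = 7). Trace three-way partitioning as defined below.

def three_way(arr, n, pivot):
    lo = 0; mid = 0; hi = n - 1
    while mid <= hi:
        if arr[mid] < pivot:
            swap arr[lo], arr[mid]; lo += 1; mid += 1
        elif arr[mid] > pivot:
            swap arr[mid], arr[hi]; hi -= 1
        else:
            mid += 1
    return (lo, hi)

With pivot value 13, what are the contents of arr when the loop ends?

pivot = 13; lo=0, mid=0, hi=6
arr[mid]=12<13: swap arr[0],arr[0]; lo=1,mid=1 → 12 13 7 14 6 3 5
arr[mid]=13=13: mid=2
arr[mid]=7<13: swap arr[1],arr[2]; lo=2,mid=3 → 12 7 13 14 6 3 5
arr[mid]=14>13: swap arr[3],arr[6]; hi=5 → 12 7 13 5 6 3 14
arr[mid]=5<13: swap arr[2],arr[3]; lo=3,mid=4 → 12 7 5 13 6 3 14
arr[mid]=6<13: swap arr[3],arr[4]; lo=4,mid=5 → 12 7 5 6 13 3 14
arr[mid]=3<13: swap arr[4],arr[5]; lo=5,mid=6 → 12 7 5 6 3 13 14
end: lo=5, hi=5; arr = 12 7 5 6 3 13 14

12 7 5 6 3 13 14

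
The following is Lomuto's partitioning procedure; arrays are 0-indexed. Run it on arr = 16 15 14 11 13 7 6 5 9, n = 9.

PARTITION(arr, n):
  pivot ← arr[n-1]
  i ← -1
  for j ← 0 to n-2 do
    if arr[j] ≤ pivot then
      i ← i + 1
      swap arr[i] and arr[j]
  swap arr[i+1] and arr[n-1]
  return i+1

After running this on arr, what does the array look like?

pivot=9, i=-1
j=0: 16>9, skip
j=1: 15>9, skip
j=2: 14>9, skip
j=3: 11>9, skip
j=4: 13>9, skip
j=5: 7≤9, i=0, swap(0,5) ⇒ 7 15 14 11 13 16 6 5 9
j=6: 6≤9, i=1, swap(1,6) ⇒ 7 6 14 11 13 16 15 5 9
j=7: 5≤9, i=2, swap(2,7) ⇒ 7 6 5 11 13 16 15 14 9
swap(3,8) ⇒ 7 6 5 9 13 16 15 14 11; return 3

7 6 5 9 13 16 15 14 11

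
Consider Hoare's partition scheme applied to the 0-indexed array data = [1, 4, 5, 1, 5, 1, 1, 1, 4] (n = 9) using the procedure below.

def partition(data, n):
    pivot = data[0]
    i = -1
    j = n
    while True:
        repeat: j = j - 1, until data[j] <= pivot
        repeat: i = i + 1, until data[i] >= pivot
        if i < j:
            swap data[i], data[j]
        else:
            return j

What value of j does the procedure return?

pivot = data[0] = 1; i = -1, j = 9
j→7 (data[7]=1≤1), i→0 (data[0]=1≥1); i<j, swap → [1, 4, 5, 1, 5, 1, 1, 1, 4]
j→6 (data[6]=1≤1), i→1 (data[1]=4≥1); i<j, swap → [1, 1, 5, 1, 5, 1, 4, 1, 4]
j→5 (data[5]=1≤1), i→2 (data[2]=5≥1); i<j, swap → [1, 1, 1, 1, 5, 5, 4, 1, 4]
j→3, i→3; i≥j, return j=3. data = [1, 1, 1, 1, 5, 5, 4, 1, 4]

3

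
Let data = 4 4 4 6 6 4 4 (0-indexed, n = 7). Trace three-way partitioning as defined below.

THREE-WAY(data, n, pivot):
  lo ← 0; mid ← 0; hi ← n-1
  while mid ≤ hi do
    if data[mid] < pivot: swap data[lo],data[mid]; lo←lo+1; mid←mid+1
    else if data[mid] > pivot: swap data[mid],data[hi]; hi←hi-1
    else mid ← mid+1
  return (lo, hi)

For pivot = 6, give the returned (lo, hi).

(5, 6)

lo=0 mid=0 hi=6
4<6: swap(0,0), lo=1 mid=1 ⇒ 4 4 4 6 6 4 4
4<6: swap(1,1), lo=2 mid=2 ⇒ 4 4 4 6 6 4 4
4<6: swap(2,2), lo=3 mid=3 ⇒ 4 4 4 6 6 4 4
6=6: mid=4
6=6: mid=5
4<6: swap(3,5), lo=4 mid=6 ⇒ 4 4 4 4 6 6 4
4<6: swap(4,6), lo=5 mid=7 ⇒ 4 4 4 4 4 6 6
done. lo=5 hi=6; data=4 4 4 4 4 6 6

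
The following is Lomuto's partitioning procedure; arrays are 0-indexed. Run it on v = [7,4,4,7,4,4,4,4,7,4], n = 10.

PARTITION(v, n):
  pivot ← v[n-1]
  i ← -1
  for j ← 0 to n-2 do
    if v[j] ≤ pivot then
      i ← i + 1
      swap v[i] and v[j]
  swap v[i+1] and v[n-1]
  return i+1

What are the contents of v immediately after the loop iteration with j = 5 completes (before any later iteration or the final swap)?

[4,4,4,4,7,7,4,4,7,4]

pivot = v[9] = 4; i = -1
j=0: v[0]=7 > 4 → no swap
j=1: v[1]=4 ≤ 4 → i=0, swap v[0],v[1] → [4,7,4,7,4,4,4,4,7,4]
j=2: v[2]=4 ≤ 4 → i=1, swap v[1],v[2] → [4,4,7,7,4,4,4,4,7,4]
j=3: v[3]=7 > 4 → no swap
j=4: v[4]=4 ≤ 4 → i=2, swap v[2],v[4] → [4,4,4,7,7,4,4,4,7,4]
j=5: v[5]=4 ≤ 4 → i=3, swap v[3],v[5] → [4,4,4,4,7,7,4,4,7,4]
(after j=5) v = [4,4,4,4,7,7,4,4,7,4]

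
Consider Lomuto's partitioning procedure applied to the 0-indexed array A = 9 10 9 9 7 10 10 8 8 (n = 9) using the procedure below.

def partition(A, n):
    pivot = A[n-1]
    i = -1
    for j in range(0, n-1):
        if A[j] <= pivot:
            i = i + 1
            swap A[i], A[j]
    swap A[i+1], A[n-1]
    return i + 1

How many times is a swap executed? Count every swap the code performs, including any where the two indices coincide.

3

pivot = A[8] = 8; i = -1
j=0: A[0]=9 > 8 → no swap
j=1: A[1]=10 > 8 → no swap
j=2: A[2]=9 > 8 → no swap
j=3: A[3]=9 > 8 → no swap
j=4: A[4]=7 ≤ 8 → i=0, swap A[0],A[4] → 7 10 9 9 9 10 10 8 8
j=5: A[5]=10 > 8 → no swap
j=6: A[6]=10 > 8 → no swap
j=7: A[7]=8 ≤ 8 → i=1, swap A[1],A[7] → 7 8 9 9 9 10 10 10 8
final swap A[2],A[8] → 7 8 8 9 9 10 10 10 9; return 2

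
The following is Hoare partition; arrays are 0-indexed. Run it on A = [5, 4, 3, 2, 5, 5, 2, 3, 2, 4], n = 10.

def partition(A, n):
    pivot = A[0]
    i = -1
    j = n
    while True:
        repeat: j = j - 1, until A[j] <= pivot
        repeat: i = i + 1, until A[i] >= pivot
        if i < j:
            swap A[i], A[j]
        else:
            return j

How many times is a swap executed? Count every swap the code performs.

3

pivot=5
j stops at 9 (4), i stops at 0 (5); swap ⇒ [4, 4, 3, 2, 5, 5, 2, 3, 2, 5]
j stops at 8 (2), i stops at 4 (5); swap ⇒ [4, 4, 3, 2, 2, 5, 2, 3, 5, 5]
j stops at 7 (3), i stops at 5 (5); swap ⇒ [4, 4, 3, 2, 2, 3, 2, 5, 5, 5]
j stops at 6, i stops at 7; i≥j ⇒ return 6. A=[4, 4, 3, 2, 2, 3, 2, 5, 5, 5]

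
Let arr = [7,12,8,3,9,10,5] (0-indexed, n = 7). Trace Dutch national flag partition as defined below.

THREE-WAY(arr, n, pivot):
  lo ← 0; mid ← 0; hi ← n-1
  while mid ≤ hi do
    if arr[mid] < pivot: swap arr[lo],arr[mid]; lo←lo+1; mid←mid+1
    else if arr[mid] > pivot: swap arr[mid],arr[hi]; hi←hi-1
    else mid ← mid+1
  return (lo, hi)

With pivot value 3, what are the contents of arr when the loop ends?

[3,8,12,9,10,5,7]

lo=0 mid=0 hi=6
7>3: swap(0,6), hi=5 ⇒ [5,12,8,3,9,10,7]
5>3: swap(0,5), hi=4 ⇒ [10,12,8,3,9,5,7]
10>3: swap(0,4), hi=3 ⇒ [9,12,8,3,10,5,7]
9>3: swap(0,3), hi=2 ⇒ [3,12,8,9,10,5,7]
3=3: mid=1
12>3: swap(1,2), hi=1 ⇒ [3,8,12,9,10,5,7]
8>3: swap(1,1), hi=0 ⇒ [3,8,12,9,10,5,7]
done. lo=0 hi=0; arr=[3,8,12,9,10,5,7]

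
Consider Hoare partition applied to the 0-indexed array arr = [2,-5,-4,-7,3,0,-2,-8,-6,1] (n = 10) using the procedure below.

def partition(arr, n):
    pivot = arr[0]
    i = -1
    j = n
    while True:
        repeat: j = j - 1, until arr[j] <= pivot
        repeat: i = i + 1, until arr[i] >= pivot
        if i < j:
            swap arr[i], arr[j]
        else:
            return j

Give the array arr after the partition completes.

pivot = arr[0] = 2; i = -1, j = 10
j→9 (arr[9]=1≤2), i→0 (arr[0]=2≥2); i<j, swap → [1,-5,-4,-7,3,0,-2,-8,-6,2]
j→8 (arr[8]=-6≤2), i→4 (arr[4]=3≥2); i<j, swap → [1,-5,-4,-7,-6,0,-2,-8,3,2]
j→7, i→8; i≥j, return j=7. arr = [1,-5,-4,-7,-6,0,-2,-8,3,2]

[1,-5,-4,-7,-6,0,-2,-8,3,2]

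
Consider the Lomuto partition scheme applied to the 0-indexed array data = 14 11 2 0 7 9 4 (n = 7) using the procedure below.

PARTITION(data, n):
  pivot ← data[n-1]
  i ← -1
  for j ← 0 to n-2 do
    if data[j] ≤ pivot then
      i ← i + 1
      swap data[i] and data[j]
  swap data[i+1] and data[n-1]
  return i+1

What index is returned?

pivot=4, i=-1
j=0: 14>4, skip
j=1: 11>4, skip
j=2: 2≤4, i=0, swap(0,2) ⇒ 2 11 14 0 7 9 4
j=3: 0≤4, i=1, swap(1,3) ⇒ 2 0 14 11 7 9 4
j=4: 7>4, skip
j=5: 9>4, skip
swap(2,6) ⇒ 2 0 4 11 7 9 14; return 2

2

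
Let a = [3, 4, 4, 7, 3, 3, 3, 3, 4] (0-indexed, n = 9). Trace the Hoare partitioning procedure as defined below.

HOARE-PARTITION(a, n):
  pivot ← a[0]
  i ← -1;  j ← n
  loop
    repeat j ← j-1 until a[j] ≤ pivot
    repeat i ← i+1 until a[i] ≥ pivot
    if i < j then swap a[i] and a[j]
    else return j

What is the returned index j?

pivot = a[0] = 3; i = -1, j = 9
j→7 (a[7]=3≤3), i→0 (a[0]=3≥3); i<j, swap → [3, 4, 4, 7, 3, 3, 3, 3, 4]
j→6 (a[6]=3≤3), i→1 (a[1]=4≥3); i<j, swap → [3, 3, 4, 7, 3, 3, 4, 3, 4]
j→5 (a[5]=3≤3), i→2 (a[2]=4≥3); i<j, swap → [3, 3, 3, 7, 3, 4, 4, 3, 4]
j→4 (a[4]=3≤3), i→3 (a[3]=7≥3); i<j, swap → [3, 3, 3, 3, 7, 4, 4, 3, 4]
j→3, i→4; i≥j, return j=3. a = [3, 3, 3, 3, 7, 4, 4, 3, 4]

3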